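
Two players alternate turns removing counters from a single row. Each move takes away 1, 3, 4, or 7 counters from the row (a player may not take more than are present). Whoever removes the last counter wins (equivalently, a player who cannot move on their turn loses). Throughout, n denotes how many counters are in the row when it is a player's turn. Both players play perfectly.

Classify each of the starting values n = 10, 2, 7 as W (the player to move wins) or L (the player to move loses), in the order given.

Work bottom-up. With no move the player to move loses. Otherwise the position is W if at least one move leads to an L position for the opponent, and L if every move leads to a W.
n=0: no move → L
n=1: can move to 0, which is L ⇒ W
n=2: the only move is to 1(W), a W ⇒ L
n=3: can move to 2, which is L ⇒ W
n=4: can move to 0, which is L ⇒ W
n=5: can move to 2, which is L ⇒ W
n=6: can move to 2, which is L ⇒ W
n=7: can move to 0, which is L ⇒ W
n=8: moves to 7(W), 5(W), 4(W), 1(W); every one is W ⇒ L
n=9: can move to 8, which is L ⇒ W
n=10: moves to 9(W), 7(W), 6(W), 3(W); every one is W ⇒ L

10: L, 2: L, 7: W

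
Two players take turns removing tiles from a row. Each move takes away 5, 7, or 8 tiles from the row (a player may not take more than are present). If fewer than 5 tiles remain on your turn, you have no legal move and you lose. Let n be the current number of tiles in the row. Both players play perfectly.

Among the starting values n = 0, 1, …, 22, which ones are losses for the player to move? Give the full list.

Positions with no move are L. A position that does have a move is losing for the player to move precisely when every available move leads to a winning position for the opponent. Fill in the labels:
n=0: no move → L
n=1: no move → L
n=2: no move → L
n=3: no move → L
n=4: no move → L
n=5: W (go to 0, an L position)
n=6: W (go to 1, an L position)
n=7: W (go to 2, an L position)
n=8: W (go to 3, an L position)
n=9: W (go to 4, an L position)
n=10: W (go to 3, an L position)
n=11: W (go to 4, an L position)
n=12: W (go to 4, an L position)
n=13: L (options 8(W), 6(W), 5(W) are all W)
n=14: L (options 9(W), 7(W), 6(W) are all W)
n=15: L (options 10(W), 8(W), 7(W) are all W)
n=16: L (options 11(W), 9(W), 8(W) are all W)
n=17: L (options 12(W), 10(W), 9(W) are all W)
n=18: W (go to 13, an L position)
n=19: W (go to 14, an L position)
n=20: W (go to 15, an L position)
n=21: W (go to 16, an L position)
n=22: W (go to 17, an L position)
The losing starting values of n are exactly the entries labelled L in this table (10 of them).

0, 1, 2, 3, 4, 13, 14, 15, 16, 17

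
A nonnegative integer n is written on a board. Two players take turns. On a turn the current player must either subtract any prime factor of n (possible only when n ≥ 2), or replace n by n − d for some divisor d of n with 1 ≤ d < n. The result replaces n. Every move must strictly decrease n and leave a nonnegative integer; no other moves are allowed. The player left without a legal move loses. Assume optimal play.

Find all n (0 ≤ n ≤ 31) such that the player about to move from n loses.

Use the standard recursion: the mover loses at a terminal position; elsewhere, the mover wins exactly when some move hands the opponent an L position.
n=0: no move → L
n=1: no move → L
n=2: W (go to 0, an L position)
n=3: W (go to 0, an L position)
n=4: L (options 2(W), 3(W) are all W)
n=5: W (go to 0, an L position)
n=6: W (go to 4, an L position)
n=7: W (go to 0, an L position)
n=8: W (go to 4, an L position)
n=9: L (options 6(W), 8(W) are all W)
n=10: W (go to 9, an L position)
n=11: W (go to 0, an L position)
n=12: W (go to 9, an L position)
n=13: W (go to 0, an L position)
n=14: L (options 7(W), 12(W), 13(W) are all W)
n=15: W (go to 14, an L position)
n=16: W (go to 14, an L position)
n=17: W (go to 0, an L position)
n=18: W (go to 9, an L position)
n=19: W (go to 0, an L position)
n=20: L (options 10(W), 15(W), 16(W), 18(W), 19(W) are all W)
n=21: W (go to 14, an L position)
n=22: W (go to 20, an L position)
n=23: W (go to 0, an L position)
n=24: W (go to 20, an L position)
n=25: W (go to 20, an L position)
n=26: L (options 13(W), 24(W), 25(W) are all W)
n=27: W (go to 26, an L position)
n=28: W (go to 14, an L position)
n=29: W (go to 0, an L position)
n=30: W (go to 20, an L position)
n=31: W (go to 0, an L position)
The losing starting values of n are exactly the entries labelled L in this table (7 of them).

0, 1, 4, 9, 14, 20, 26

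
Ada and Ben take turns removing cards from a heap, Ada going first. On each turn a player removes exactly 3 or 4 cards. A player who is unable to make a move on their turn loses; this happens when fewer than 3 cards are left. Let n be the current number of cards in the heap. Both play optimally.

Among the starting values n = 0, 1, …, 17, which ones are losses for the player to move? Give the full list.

0, 1, 2, 7, 8, 9, 14, 15, 16

Compute win/loss labels from the base case upward. A position with no move is L. Any other position is W if it can reach an L in one move, else L.
n=0: no move → L
n=1: no move → L
n=2: no move → L
n=3: can move to 0, which is L ⇒ W
n=4: can move to 1, which is L ⇒ W
n=5: can move to 2, which is L ⇒ W
n=6: can move to 2, which is L ⇒ W
n=7: moves to 4(W), 3(W); every one is W ⇒ L
n=8: moves to 5(W), 4(W); every one is W ⇒ L
n=9: moves to 6(W), 5(W); every one is W ⇒ L
n=10: can move to 7, which is L ⇒ W
n=11: can move to 8, which is L ⇒ W
n=12: can move to 9, which is L ⇒ W
n=13: can move to 9, which is L ⇒ W
n=14: moves to 11(W), 10(W); every one is W ⇒ L
n=15: moves to 12(W), 11(W); every one is W ⇒ L
n=16: moves to 13(W), 12(W); every one is W ⇒ L
n=17: can move to 14, which is L ⇒ W
The losing starting values of n are exactly the entries labelled L in this table (9 of them).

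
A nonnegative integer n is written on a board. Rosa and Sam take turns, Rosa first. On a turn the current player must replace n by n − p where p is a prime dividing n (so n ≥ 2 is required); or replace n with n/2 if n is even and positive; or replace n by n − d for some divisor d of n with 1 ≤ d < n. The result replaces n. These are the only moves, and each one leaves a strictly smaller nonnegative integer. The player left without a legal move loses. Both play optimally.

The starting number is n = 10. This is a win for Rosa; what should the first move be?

Move to 9.

Work bottom-up. With no move the player to move loses. Otherwise the position is W if at least one move leads to an L position for the opponent, and L if every move leads to a W.
n=0: no move → L
n=1: no move → L
n=2: W (go to 0, an L position)
n=3: W (go to 0, an L position)
n=4: L (options 2(W), 3(W) are all W)
n=5: W (go to 0, an L position)
n=6: W (go to 4, an L position)
n=7: W (go to 0, an L position)
n=8: W (go to 4, an L position)
n=9: L (options 6(W), 8(W) are all W)
n=10: W (go to 9, an L position)
From 10, the L positions reachable in one move are: 9.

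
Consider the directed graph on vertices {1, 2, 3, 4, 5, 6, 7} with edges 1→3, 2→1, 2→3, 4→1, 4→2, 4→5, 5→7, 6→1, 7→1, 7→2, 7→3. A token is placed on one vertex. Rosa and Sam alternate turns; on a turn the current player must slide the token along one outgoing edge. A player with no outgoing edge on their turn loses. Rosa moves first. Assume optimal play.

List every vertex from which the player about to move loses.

Label each position W (a win for the player to move) or L (a loss). A position with no legal move is L; any other position is W exactly when some move reaches an L, and L when every move reaches a W.
Every edge goes from a vertex to one that appears earlier in the order 3, 1, 2, 7, 6, 5, 4, so processing vertices in that order labels each vertex after all of its successors.
3: no outgoing edge → L
1: W (go to 3, an L position)
2: W (go to 3, an L position)
7: W (go to 3, an L position)
6: L (sole option 1(W) is W)
5: L (sole option 7(W) is W)
4: W (go to 5, an L position)
The losing starting vertices are exactly the entries labelled L in this table (3 of them).

3, 5, 6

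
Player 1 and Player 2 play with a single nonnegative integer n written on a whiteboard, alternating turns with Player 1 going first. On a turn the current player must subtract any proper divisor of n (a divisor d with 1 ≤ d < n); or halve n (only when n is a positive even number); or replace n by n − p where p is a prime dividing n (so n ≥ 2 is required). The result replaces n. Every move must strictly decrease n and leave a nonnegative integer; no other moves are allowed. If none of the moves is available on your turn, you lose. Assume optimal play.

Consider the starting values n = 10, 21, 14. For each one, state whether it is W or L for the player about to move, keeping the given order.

Use the standard recursion: the mover loses at a terminal position; elsewhere, the mover wins exactly when some move hands the opponent an L position.
n=0: no move → L
n=1: no move → L
n=2: W (go to 0, an L position)
n=3: W (go to 0, an L position)
n=4: L (options 2(W), 3(W) are all W)
n=5: W (go to 0, an L position)
n=6: W (go to 4, an L position)
n=7: W (go to 0, an L position)
n=8: W (go to 4, an L position)
n=9: L (options 6(W), 8(W) are all W)
n=10: W (go to 9, an L position)
n=11: W (go to 0, an L position)
n=12: W (go to 9, an L position)
n=13: W (go to 0, an L position)
n=14: L (options 7(W), 12(W), 13(W) are all W)
n=15: W (go to 14, an L position)
n=16: W (go to 14, an L position)
n=17: W (go to 0, an L position)
n=18: W (go to 9, an L position)
n=19: W (go to 0, an L position)
n=20: L (options 10(W), 15(W), 16(W), 18(W), 19(W) are all W)
n=21: W (go to 14, an L position)

10: W, 21: W, 14: L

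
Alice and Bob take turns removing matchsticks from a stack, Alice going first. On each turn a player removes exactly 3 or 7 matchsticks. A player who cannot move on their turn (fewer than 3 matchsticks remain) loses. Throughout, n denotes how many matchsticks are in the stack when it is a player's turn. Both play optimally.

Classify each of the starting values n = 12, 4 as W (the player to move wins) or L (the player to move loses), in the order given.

12: L, 4: W

Work bottom-up. With no move the player to move loses. Otherwise the position is W if at least one move leads to an L position for the opponent, and L if every move leads to a W.
n=0: no move → L
n=1: no move → L
n=2: no move → L
n=3: W (go to 0, an L position)
n=4: W (go to 1, an L position)
n=5: W (go to 2, an L position)
n=6: L (sole option 3(W) is W)
n=7: W (go to 0, an L position)
n=8: W (go to 1, an L position)
n=9: W (go to 6, an L position)
n=10: L (options 7(W), 3(W) are all W)
n=11: L (options 8(W), 4(W) are all W)
n=12: L (options 9(W), 5(W) are all W)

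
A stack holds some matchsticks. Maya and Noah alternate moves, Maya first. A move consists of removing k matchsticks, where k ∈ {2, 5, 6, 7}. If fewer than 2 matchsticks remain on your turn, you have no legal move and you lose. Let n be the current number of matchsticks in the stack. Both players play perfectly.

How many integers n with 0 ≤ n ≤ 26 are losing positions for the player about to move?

8

Use the standard recursion: the mover loses at a terminal position; elsewhere, the mover wins exactly when some move hands the opponent an L position.
n=0: no move → L
n=1: no move → L
n=2: reaches L-position 0 → W
n=3: reaches L-position 1 → W
n=4: only reaches 2(W), which is W → L
n=5: reaches L-position 0 → W
n=6: reaches L-position 4 → W
n=7: reaches L-position 1 → W
n=8: reaches L-position 1 → W
n=9: reaches L-position 4 → W
n=10: reaches L-position 4 → W
n=11: reaches L-position 4 → W
n=12: only reaches 10(W), 7(W), 6(W), 5(W), all W → L
n=13: only reaches 11(W), 8(W), 7(W), 6(W), all W → L
n=14: reaches L-position 12 → W
n=15: reaches L-position 13 → W
n=16: only reaches 14(W), 11(W), 10(W), 9(W), all W → L
n=17: reaches L-position 12 → W
n=18: reaches L-position 16 → W
n=19: reaches L-position 13 → W
n=20: reaches L-position 13 → W
n=21: reaches L-position 16 → W
n=22: reaches L-position 16 → W
n=23: reaches L-position 16 → W
n=24: only reaches 22(W), 19(W), 18(W), 17(W), all W → L
n=25: only reaches 23(W), 20(W), 19(W), 18(W), all W → L
n=26: reaches L-position 24 → W
L entries with 0 ≤ n ≤ 26: n = 0, 1, 4, 12, 13, 16, 24, 25; that makes 8.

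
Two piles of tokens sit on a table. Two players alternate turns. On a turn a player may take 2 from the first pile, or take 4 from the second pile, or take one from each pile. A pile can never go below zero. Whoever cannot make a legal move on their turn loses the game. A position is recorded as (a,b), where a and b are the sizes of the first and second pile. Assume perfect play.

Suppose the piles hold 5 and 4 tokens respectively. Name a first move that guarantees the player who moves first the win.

Move to (3,4).

Positions with no move are L. A position that does have a move is losing for the player to move precisely when every available move leads to a winning position for the opponent. Fill in the labels:
No move ever increases a pile, so every position that can arise here has a ≤ 5 and b ≤ 4; it is enough to label the cells with 0 ≤ a ≤ 5 and 0 ≤ b ≤ 4.
Every move lowers a or b (never raises either), so fill the grid row by row in increasing a, and left to right within a row: each cell's successors are then already labelled.
      b=0  b=1  b=2  b=3  b=4
a=0:    L    L    L    L    W
a=1:    L    W    W    W    W
a=2:    W    W    W    W    L
a=3:    W    L    L    L    L
a=4:    L    L    W    W    W
a=5:    L    W    W    W    W
Cells with no legal move (terminal, hence L): (0,0), (0,1), (0,2), (0,3), (1,0).
The remaining L cells, each justified by listing all of its moves:
(2,4): →(0,4)(W), (2,0)(W), (1,3)(W) — all W, so L
(3,1): →(1,1)(W), (2,0)(W) — all W, so L
(3,2): →(1,2)(W), (2,1)(W) — all W, so L
(3,3): →(1,3)(W), (2,2)(W) — all W, so L
(3,4): →(1,4)(W), (3,0)(W), (2,3)(W) — all W, so L
(4,0): →(2,0)(W) only, which is W, so L
(4,1): →(2,1)(W), (3,0)(W) — all W, so L
(5,0): →(3,0)(W) only, which is W, so L
Every other cell has at least one move into one of the L cells above, so it is W.
From (5,4), the L positions reachable in one move are: (3,4), (5,0). Any move reaching one of these is winning.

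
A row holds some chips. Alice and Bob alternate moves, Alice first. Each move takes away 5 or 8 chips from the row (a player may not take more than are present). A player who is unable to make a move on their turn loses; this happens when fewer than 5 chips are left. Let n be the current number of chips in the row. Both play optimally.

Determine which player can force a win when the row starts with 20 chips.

Compute win/loss labels from the base case upward. A position with no move is L. Any other position is W if it can reach an L in one move, else L.
n=0: no move → L
n=1: no move → L
n=2: no move → L
n=3: no move → L
n=4: no move → L
n=5: can move to 0, which is L ⇒ W
n=6: can move to 1, which is L ⇒ W
n=7: can move to 2, which is L ⇒ W
n=8: can move to 3, which is L ⇒ W
n=9: can move to 4, which is L ⇒ W
n=10: can move to 2, which is L ⇒ W
n=11: can move to 3, which is L ⇒ W
n=12: can move to 4, which is L ⇒ W
n=13: moves to 8(W), 5(W); every one is W ⇒ L
n=14: moves to 9(W), 6(W); every one is W ⇒ L
n=15: moves to 10(W), 7(W); every one is W ⇒ L
n=16: moves to 11(W), 8(W); every one is W ⇒ L
n=17: moves to 12(W), 9(W); every one is W ⇒ L
n=18: can move to 13, which is L ⇒ W
n=19: can move to 14, which is L ⇒ W
n=20: can move to 15, which is L ⇒ W
From 20 Alice can remove 5, leaving 15, reaching an L position.

Alice wins.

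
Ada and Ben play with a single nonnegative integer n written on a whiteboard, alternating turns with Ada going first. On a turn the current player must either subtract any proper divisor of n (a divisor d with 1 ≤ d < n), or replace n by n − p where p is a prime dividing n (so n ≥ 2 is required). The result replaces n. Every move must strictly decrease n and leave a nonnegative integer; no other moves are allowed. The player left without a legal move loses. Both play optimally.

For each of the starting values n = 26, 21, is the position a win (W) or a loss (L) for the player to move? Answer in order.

26: L, 21: W

Compute win/loss labels from the base case upward. A position with no move is L. Any other position is W if it can reach an L in one move, else L.
n=0: no move → L
n=1: no move → L
n=2: →0(L), so W
n=3: →0(L), so W
n=4: →2(W), 3(W) — all W, so L
n=5: →0(L), so W
n=6: →4(L), so W
n=7: →0(L), so W
n=8: →4(L), so W
n=9: →6(W), 8(W) — all W, so L
n=10: →9(L), so W
n=11: →0(L), so W
n=12: →9(L), so W
n=13: →0(L), so W
n=14: →7(W), 12(W), 13(W) — all W, so L
n=15: →14(L), so W
n=16: →14(L), so W
n=17: →0(L), so W
n=18: →9(L), so W
n=19: →0(L), so W
n=20: →10(W), 15(W), 16(W), 18(W), 19(W) — all W, so L
n=21: →14(L), so W
n=22: →20(L), so W
n=23: →0(L), so W
n=24: →20(L), so W
n=25: →20(L), so W
n=26: →13(W), 24(W), 25(W) — all W, so L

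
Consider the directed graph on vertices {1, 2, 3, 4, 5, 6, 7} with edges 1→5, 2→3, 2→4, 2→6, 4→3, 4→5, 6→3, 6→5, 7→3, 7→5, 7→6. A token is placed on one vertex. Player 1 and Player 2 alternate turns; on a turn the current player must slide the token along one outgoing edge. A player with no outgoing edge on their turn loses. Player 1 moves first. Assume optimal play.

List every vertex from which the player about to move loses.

Positions with no move are L. A position that does have a move is losing for the player to move precisely when every available move leads to a winning position for the opponent. Fill in the labels:
Every edge goes from a vertex to one that appears earlier in the order 3, 5, 6, 1, 4, 2, 7, so processing vertices in that order labels each vertex after all of its successors.
3: no outgoing edge → L
5: no outgoing edge → L
6: reaches L-position 5 → W
1: reaches L-position 5 → W
4: reaches L-position 5 → W
2: reaches L-position 3 → W
7: reaches L-position 5 → W
Reading off the rows marked L gives the requested list; there are 2 such vertices.

3, 5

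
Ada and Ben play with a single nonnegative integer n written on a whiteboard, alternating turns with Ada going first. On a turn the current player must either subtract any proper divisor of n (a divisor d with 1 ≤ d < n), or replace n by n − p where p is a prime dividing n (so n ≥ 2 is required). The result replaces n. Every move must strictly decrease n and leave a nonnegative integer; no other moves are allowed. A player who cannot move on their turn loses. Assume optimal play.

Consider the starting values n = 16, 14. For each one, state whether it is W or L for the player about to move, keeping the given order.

Label each position W (a win for the player to move) or L (a loss). A position with no legal move is L; any other position is W exactly when some move reaches an L, and L when every move reaches a W.
n=0: no move → L
n=1: no move → L
n=2: can move to 0, which is L ⇒ W
n=3: can move to 0, which is L ⇒ W
n=4: moves to 2(W), 3(W); every one is W ⇒ L
n=5: can move to 0, which is L ⇒ W
n=6: can move to 4, which is L ⇒ W
n=7: can move to 0, which is L ⇒ W
n=8: can move to 4, which is L ⇒ W
n=9: moves to 6(W), 8(W); every one is W ⇒ L
n=10: can move to 9, which is L ⇒ W
n=11: can move to 0, which is L ⇒ W
n=12: can move to 9, which is L ⇒ W
n=13: can move to 0, which is L ⇒ W
n=14: moves to 7(W), 12(W), 13(W); every one is W ⇒ L
n=15: can move to 14, which is L ⇒ W
n=16: can move to 14, which is L ⇒ W

16: W, 14: L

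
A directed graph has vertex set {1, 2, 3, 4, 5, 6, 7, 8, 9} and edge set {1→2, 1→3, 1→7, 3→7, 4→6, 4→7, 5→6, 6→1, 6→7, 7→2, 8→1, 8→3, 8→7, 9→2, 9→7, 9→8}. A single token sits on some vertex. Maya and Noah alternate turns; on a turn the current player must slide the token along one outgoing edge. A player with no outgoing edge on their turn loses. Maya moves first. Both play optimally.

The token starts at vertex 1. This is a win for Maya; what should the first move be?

Compute win/loss labels from the base case upward. A position with no move is L. Any other position is W if it can reach an L in one move, else L.
Every edge goes from a vertex to one that appears earlier in the order 2, 7, 3, 1, 6, 4, 8, 9, 5, so processing vertices in that order labels each vertex after all of its successors.
2: no outgoing edge → L
7: →2(L), so W
3: →7(W) only, which is W, so L
1: →3(L), so W
6: →1(W), 7(W) — all W, so L
4: →6(L), so W
8: →3(L), so W
9: →2(L), so W
5: →6(L), so W
From 1, the L positions reachable in one move are: 3, 2. Any move reaching one of these is winning.

Move to 3.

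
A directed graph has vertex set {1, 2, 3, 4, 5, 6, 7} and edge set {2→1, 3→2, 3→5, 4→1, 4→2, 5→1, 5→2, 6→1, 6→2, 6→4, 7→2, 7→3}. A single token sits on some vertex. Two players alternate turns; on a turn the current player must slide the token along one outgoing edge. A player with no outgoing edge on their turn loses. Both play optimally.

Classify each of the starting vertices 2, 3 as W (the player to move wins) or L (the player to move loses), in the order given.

Compute win/loss labels from the base case upward. A position with no move is L. Any other position is W if it can reach an L in one move, else L.
Every edge goes from a vertex to one that appears earlier in the order 1, 2, 5, 3, 4, 6, 7, so processing vertices in that order labels each vertex after all of its successors.
1: no outgoing edge → L
2: reaches L-position 1 → W
5: reaches L-position 1 → W
3: only reaches 5(W), 2(W), all W → L
4: reaches L-position 1 → W
6: reaches L-position 1 → W
7: reaches L-position 3 → W

2: W, 3: L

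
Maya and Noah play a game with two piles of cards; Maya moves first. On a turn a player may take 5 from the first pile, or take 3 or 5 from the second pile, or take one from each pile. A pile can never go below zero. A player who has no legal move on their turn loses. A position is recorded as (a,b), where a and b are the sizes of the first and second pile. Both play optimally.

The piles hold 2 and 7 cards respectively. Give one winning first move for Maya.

Move to (2,4).

Classify positions by backward induction: terminal positions (no move available) are L. From any other position, the mover wins iff some move reaches an L.
No move ever increases a pile, so every position that can arise here has a ≤ 2 and b ≤ 7; it is enough to label the cells with 0 ≤ a ≤ 2 and 0 ≤ b ≤ 7.
Every move lowers a or b (never raises either), so fill the grid row by row in increasing a, and left to right within a row: each cell's successors are then already labelled.
      b=0  b=1  b=2  b=3  b=4  b=5  b=6  b=7
a=0:    L    L    L    W    W    W    W    W
a=1:    L    W    W    W    L    W    L    W
a=2:    L    W    L    W    L    W    L    W
Cells with no legal move (terminal, hence L): (0,0), (0,1), (0,2), (1,0), (2,0).
The remaining L cells, each justified by listing all of its moves:
(1,4): L (options (1,1)(W), (0,3)(W) are all W)
(1,6): L (options (1,3)(W), (1,1)(W), (0,5)(W) are all W)
(2,2): L (sole option (1,1)(W) is W)
(2,4): L (options (2,1)(W), (1,3)(W) are all W)
(2,6): L (options (2,3)(W), (2,1)(W), (1,5)(W) are all W)
Every other cell has at least one move into one of the L cells above, so it is W.
From (2,7), the L positions reachable in one move are: (2,4), (2,2), (1,6). Any move reaching one of these is winning.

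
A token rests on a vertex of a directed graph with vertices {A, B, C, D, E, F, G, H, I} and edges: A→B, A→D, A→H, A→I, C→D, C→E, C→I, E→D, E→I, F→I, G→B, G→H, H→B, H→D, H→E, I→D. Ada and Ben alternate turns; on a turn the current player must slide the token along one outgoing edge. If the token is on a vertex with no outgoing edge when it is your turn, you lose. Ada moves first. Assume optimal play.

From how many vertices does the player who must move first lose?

3

Work bottom-up. With no move the player to move loses. Otherwise the position is W if at least one move leads to an L position for the opponent, and L if every move leads to a W.
Every edge goes from a vertex to one that appears earlier in the order B, D, I, E, H, A, G, C, F, so processing vertices in that order labels each vertex after all of its successors.
B: no outgoing edge → L
D: no outgoing edge → L
I: can move to D, which is L ⇒ W
E: can move to D, which is L ⇒ W
H: can move to D, which is L ⇒ W
A: can move to D, which is L ⇒ W
G: can move to B, which is L ⇒ W
C: can move to D, which is L ⇒ W
F: the only move is to I(W), a W ⇒ L
The L vertices are B, D, F; that is 3 in all.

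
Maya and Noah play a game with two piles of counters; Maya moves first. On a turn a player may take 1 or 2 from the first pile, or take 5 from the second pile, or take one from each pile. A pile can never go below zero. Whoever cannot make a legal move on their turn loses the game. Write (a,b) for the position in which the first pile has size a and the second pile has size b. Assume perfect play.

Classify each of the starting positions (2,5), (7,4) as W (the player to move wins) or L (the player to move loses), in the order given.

(2,5): L, (7,4): W

Work bottom-up. With no move the player to move loses. Otherwise the position is W if at least one move leads to an L position for the opponent, and L if every move leads to a W.
No move ever increases a pile, so every position that can arise here has a ≤ 7 and b ≤ 5; it is enough to label the cells with 0 ≤ a ≤ 7 and 0 ≤ b ≤ 5.
Every move lowers a or b (never raises either), so fill the grid row by row in increasing a, and left to right within a row: each cell's successors are then already labelled.
      b=0  b=1  b=2  b=3  b=4  b=5
a=0:    L    L    L    L    L    W
a=1:    W    W    W    W    W    W
a=2:    W    W    W    W    W    L
a=3:    L    L    L    L    L    W
a=4:    W    W    W    W    W    W
a=5:    W    W    W    W    W    L
a=6:    L    L    L    L    L    W
a=7:    W    W    W    W    W    W
Cells with no legal move (terminal, hence L): (0,0), (0,1), (0,2), (0,3), (0,4).
The remaining L cells, each justified by listing all of its moves:
(2,5): L (options (1,5)(W), (0,5)(W), (2,0)(W), (1,4)(W) are all W)
(3,0): L (options (2,0)(W), (1,0)(W) are all W)
(3,1): L (options (2,1)(W), (1,1)(W), (2,0)(W) are all W)
(3,2): L (options (2,2)(W), (1,2)(W), (2,1)(W) are all W)
(3,3): L (options (2,3)(W), (1,3)(W), (2,2)(W) are all W)
(3,4): L (options (2,4)(W), (1,4)(W), (2,3)(W) are all W)
(5,5): L (options (4,5)(W), (3,5)(W), (5,0)(W), (4,4)(W) are all W)
(6,0): L (options (5,0)(W), (4,0)(W) are all W)
(6,1): L (options (5,1)(W), (4,1)(W), (5,0)(W) are all W)
(6,2): L (options (5,2)(W), (4,2)(W), (5,1)(W) are all W)
(6,3): L (options (5,3)(W), (4,3)(W), (5,2)(W) are all W)
(6,4): L (options (5,4)(W), (4,4)(W), (5,3)(W) are all W)
Every other cell has at least one move into one of the L cells above, so it is W.
(2,5): one of the L cells justified above, so L
(7,4): the move to (6,4) reaches an L cell, so W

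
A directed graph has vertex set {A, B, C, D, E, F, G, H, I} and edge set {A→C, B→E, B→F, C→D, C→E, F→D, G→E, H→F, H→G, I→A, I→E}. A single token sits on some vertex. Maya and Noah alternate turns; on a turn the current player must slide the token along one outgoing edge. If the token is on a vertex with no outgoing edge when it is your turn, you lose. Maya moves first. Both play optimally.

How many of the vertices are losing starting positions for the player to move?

Positions with no move are L. A position that does have a move is losing for the player to move precisely when every available move leads to a winning position for the opponent. Fill in the labels:
Every edge goes from a vertex to one that appears earlier in the order D, E, C, F, G, H, B, A, I, so processing vertices in that order labels each vertex after all of its successors.
D: no outgoing edge → L
E: no outgoing edge → L
C: →E(L), so W
F: →D(L), so W
G: →E(L), so W
H: →G(W), F(W) — all W, so L
B: →E(L), so W
A: →C(W) only, which is W, so L
I: →A(L), so W
The L vertices are A, D, E, H; that is 4 in all.

4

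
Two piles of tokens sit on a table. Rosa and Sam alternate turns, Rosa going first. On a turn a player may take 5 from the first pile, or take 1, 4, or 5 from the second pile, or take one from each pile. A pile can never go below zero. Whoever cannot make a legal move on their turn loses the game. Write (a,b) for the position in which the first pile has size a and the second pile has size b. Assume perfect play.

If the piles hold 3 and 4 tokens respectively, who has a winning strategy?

Positions with no move are L. A position that does have a move is losing for the player to move precisely when every available move leads to a winning position for the opponent. Fill in the labels:
No move ever increases a pile, so every position that can arise here has a ≤ 3 and b ≤ 4; it is enough to label the cells with 0 ≤ a ≤ 3 and 0 ≤ b ≤ 4.
Every move lowers a or b (never raises either), so fill the grid row by row in increasing a, and left to right within a row: each cell's successors are then already labelled.
      b=0  b=1  b=2  b=3  b=4
a=0:    L    W    L    W    W
a=1:    L    W    L    W    W
a=2:    L    W    L    W    W
a=3:    L    W    L    W    W
Cells with no legal move (terminal, hence L): (0,0), (1,0), (2,0), (3,0).
The remaining L cells, each justified by listing all of its moves:
(0,2): only reaches (0,1)(W), which is W → L
(1,2): only reaches (1,1)(W), (0,1)(W), all W → L
(2,2): only reaches (2,1)(W), (1,1)(W), all W → L
(3,2): only reaches (3,1)(W), (2,1)(W), all W → L
Every other cell has at least one move into one of the L cells above, so it is W.
From (3,4) Rosa can move to (3,0), reaching an L position.

Rosa wins.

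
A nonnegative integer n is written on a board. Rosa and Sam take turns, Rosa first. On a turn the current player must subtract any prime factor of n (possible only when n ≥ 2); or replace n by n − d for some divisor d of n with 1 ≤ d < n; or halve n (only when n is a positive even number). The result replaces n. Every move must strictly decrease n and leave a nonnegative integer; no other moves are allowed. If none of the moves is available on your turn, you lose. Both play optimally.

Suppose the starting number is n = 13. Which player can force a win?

Positions with no move are L. A position that does have a move is losing for the player to move precisely when every available move leads to a winning position for the opponent. Fill in the labels:
n=0: no move → L
n=1: no move → L
n=2: reaches L-position 0 → W
n=3: reaches L-position 0 → W
n=4: only reaches 2(W), 3(W), all W → L
n=5: reaches L-position 0 → W
n=6: reaches L-position 4 → W
n=7: reaches L-position 0 → W
n=8: reaches L-position 4 → W
n=9: only reaches 6(W), 8(W), all W → L
n=10: reaches L-position 9 → W
n=11: reaches L-position 0 → W
n=12: reaches L-position 9 → W
n=13: reaches L-position 0 → W
The starting position 13 is W: Rosa should move to 0, handing over an L position.

Rosa wins.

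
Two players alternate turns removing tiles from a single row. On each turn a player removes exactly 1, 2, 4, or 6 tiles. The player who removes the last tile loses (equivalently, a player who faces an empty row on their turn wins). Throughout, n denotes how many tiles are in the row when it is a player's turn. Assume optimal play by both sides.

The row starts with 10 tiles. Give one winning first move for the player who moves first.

Build the W/L table. Terminal = W. A non-terminal position is W if it has a move to some L; otherwise it is L.
n=0: no move; the opponent has just taken the last tile and therefore loses → W
n=1: L (sole option 0(W) is W)
n=2: W (go to 1, an L position)
n=3: W (go to 1, an L position)
n=4: L (options 3(W), 2(W), 0(W) are all W)
n=5: W (go to 4, an L position)
n=6: W (go to 4, an L position)
n=7: W (go to 1, an L position)
n=8: W (go to 4, an L position)
n=9: L (options 8(W), 7(W), 5(W), 3(W) are all W)
n=10: W (go to 9, an L position)
From 10, the L positions reachable in one move are: 9, 4. Any move reaching one of these is winning.

Remove 1, leaving 9.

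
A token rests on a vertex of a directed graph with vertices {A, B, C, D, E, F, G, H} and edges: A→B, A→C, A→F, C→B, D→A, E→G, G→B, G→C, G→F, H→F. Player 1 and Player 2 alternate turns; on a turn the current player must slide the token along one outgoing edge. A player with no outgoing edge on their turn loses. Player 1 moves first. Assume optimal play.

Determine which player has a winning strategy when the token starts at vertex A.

Positions with no move are L. A position that does have a move is losing for the player to move precisely when every available move leads to a winning position for the opponent. Fill in the labels:
Every edge goes from a vertex to one that appears earlier in the order F, B, C, G, A, E, H, D, so processing vertices in that order labels each vertex after all of its successors.
F: no outgoing edge → L
B: no outgoing edge → L
C: can move to B, which is L ⇒ W
G: can move to B, which is L ⇒ W
A: can move to B, which is L ⇒ W
E: the only move is to G(W), a W ⇒ L
H: can move to F, which is L ⇒ W
D: the only move is to A(W), a W ⇒ L
From A Player 1 can move to B, reaching an L position.

Player 1 wins.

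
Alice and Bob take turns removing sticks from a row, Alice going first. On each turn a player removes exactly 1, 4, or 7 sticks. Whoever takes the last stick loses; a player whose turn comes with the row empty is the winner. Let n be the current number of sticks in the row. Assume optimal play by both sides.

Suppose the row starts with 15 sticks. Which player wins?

Alice wins.

Build the W/L table. Terminal = W. A non-terminal position is W if it has a move to some L; otherwise it is L.
n=0: no move; the opponent has just taken the last stick and therefore loses → W
n=1: →0(W) only, which is W, so L
n=2: →1(L), so W
n=3: →2(W) only, which is W, so L
n=4: →3(L), so W
n=5: →1(L), so W
n=6: →5(W), 2(W) — all W, so L
n=7: →6(L), so W
n=8: →1(L), so W
n=9: →8(W), 5(W), 2(W) — all W, so L
n=10: →9(L), so W
n=11: →10(W), 7(W), 4(W) — all W, so L
n=12: →11(L), so W
n=13: →9(L), so W
n=14: →13(W), 10(W), 7(W) — all W, so L
n=15: →14(L), so W
The starting position 15 is W: Alice should remove 1, leaving 14, handing over an L position.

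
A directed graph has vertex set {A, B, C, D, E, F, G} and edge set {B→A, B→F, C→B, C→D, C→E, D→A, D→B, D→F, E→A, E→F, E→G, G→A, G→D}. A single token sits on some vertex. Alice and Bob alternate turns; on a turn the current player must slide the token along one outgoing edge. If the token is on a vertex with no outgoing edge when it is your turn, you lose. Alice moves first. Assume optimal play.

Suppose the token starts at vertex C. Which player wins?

Classify positions by backward induction: terminal positions (no move available) are L. From any other position, the mover wins iff some move reaches an L.
Every edge goes from a vertex to one that appears earlier in the order A, F, B, D, G, E, C, so processing vertices in that order labels each vertex after all of its successors.
A: no outgoing edge → L
F: no outgoing edge → L
B: W (go to F, an L position)
D: W (go to F, an L position)
G: W (go to A, an L position)
E: W (go to F, an L position)
C: L (options E(W), D(W), B(W) are all W)
The starting position C is L: whatever Alice does, the opponent receives a W position.

Bob wins.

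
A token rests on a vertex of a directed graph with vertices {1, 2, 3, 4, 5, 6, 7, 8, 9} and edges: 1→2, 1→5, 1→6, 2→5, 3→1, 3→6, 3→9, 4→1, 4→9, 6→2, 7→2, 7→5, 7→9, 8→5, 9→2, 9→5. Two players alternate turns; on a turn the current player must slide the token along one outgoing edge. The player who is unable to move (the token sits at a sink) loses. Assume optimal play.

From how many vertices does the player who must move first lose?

Compute win/loss labels from the base case upward. A position with no move is L. Any other position is W if it can reach an L in one move, else L.
Every edge goes from a vertex to one that appears earlier in the order 5, 2, 9, 7, 6, 1, 3, 4, 8, so processing vertices in that order labels each vertex after all of its successors.
5: no outgoing edge → L
2: can move to 5, which is L ⇒ W
9: can move to 5, which is L ⇒ W
7: can move to 5, which is L ⇒ W
6: the only move is to 2(W), a W ⇒ L
1: can move to 6, which is L ⇒ W
3: can move to 6, which is L ⇒ W
4: moves to 1(W), 9(W); every one is W ⇒ L
8: can move to 5, which is L ⇒ W
The L vertices are 4, 5, 6; that is 3 in all.

3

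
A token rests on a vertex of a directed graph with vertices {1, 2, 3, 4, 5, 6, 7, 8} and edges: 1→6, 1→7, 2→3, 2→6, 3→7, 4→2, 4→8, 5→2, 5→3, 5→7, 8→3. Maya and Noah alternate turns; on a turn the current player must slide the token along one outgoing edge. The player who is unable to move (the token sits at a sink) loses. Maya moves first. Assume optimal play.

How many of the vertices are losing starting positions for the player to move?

3

Work bottom-up. With no move the player to move loses. Otherwise the position is W if at least one move leads to an L position for the opponent, and L if every move leads to a W.
Every edge goes from a vertex to one that appears earlier in the order 7, 6, 3, 2, 1, 5, 8, 4, so processing vertices in that order labels each vertex after all of its successors.
7: no outgoing edge → L
6: no outgoing edge → L
3: reaches L-position 7 → W
2: reaches L-position 6 → W
1: reaches L-position 6 → W
5: reaches L-position 7 → W
8: only reaches 3(W), which is W → L
4: reaches L-position 8 → W
The L vertices are 6, 7, 8; that is 3 in all.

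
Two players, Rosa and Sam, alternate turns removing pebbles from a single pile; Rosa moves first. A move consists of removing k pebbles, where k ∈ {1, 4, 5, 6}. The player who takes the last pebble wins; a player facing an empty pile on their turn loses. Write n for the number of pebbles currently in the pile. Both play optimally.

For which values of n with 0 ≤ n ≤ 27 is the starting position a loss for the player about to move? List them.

0, 2, 9, 11, 18, 20, 27

Build the W/L table. Terminal = L. A non-terminal position is W if it has a move to some L; otherwise it is L.
n=0: no move → L
n=1: reaches L-position 0 → W
n=2: only reaches 1(W), which is W → L
n=3: reaches L-position 2 → W
n=4: reaches L-position 0 → W
n=5: reaches L-position 0 → W
n=6: reaches L-position 2 → W
n=7: reaches L-position 2 → W
n=8: reaches L-position 2 → W
n=9: only reaches 8(W), 5(W), 4(W), 3(W), all W → L
n=10: reaches L-position 9 → W
n=11: only reaches 10(W), 7(W), 6(W), 5(W), all W → L
n=12: reaches L-position 11 → W
n=13: reaches L-position 9 → W
n=14: reaches L-position 9 → W
n=15: reaches L-position 11 → W
n=16: reaches L-position 11 → W
n=17: reaches L-position 11 → W
n=18: only reaches 17(W), 14(W), 13(W), 12(W), all W → L
n=19: reaches L-position 18 → W
n=20: only reaches 19(W), 16(W), 15(W), 14(W), all W → L
n=21: reaches L-position 20 → W
n=22: reaches L-position 18 → W
n=23: reaches L-position 18 → W
n=24: reaches L-position 20 → W
n=25: reaches L-position 20 → W
n=26: reaches L-position 20 → W
n=27: only reaches 26(W), 23(W), 22(W), 21(W), all W → L
The losing starting values of n are exactly the entries labelled L in this table (7 of them).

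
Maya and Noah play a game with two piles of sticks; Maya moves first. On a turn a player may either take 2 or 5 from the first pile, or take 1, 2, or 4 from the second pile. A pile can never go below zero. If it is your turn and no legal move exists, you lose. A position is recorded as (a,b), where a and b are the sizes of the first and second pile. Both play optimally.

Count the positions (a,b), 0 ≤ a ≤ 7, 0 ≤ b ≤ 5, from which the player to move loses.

16

Use the standard recursion: the mover loses at a terminal position; elsewhere, the mover wins exactly when some move hands the opponent an L position.
Every move lowers a or b (never raises either), so fill the grid row by row in increasing a, and left to right within a row: each cell's successors are then already labelled.
      b=0  b=1  b=2  b=3  b=4  b=5
a=0:    L    W    W    L    W    W
a=1:    L    W    W    L    W    W
a=2:    W    L    W    W    L    W
a=3:    W    L    W    W    L    W
a=4:    L    W    W    L    W    W
a=5:    W    W    L    W    W    L
a=6:    W    L    W    W    L    W
a=7:    L    W    W    L    W    W
Cells with no legal move (terminal, hence L): (0,0), (1,0).
The remaining L cells, each justified by listing all of its moves:
(0,3): only reaches (0,2)(W), (0,1)(W), all W → L
(1,3): only reaches (1,2)(W), (1,1)(W), all W → L
(2,1): only reaches (0,1)(W), (2,0)(W), all W → L
(2,4): only reaches (0,4)(W), (2,3)(W), (2,2)(W), (2,0)(W), all W → L
(3,1): only reaches (1,1)(W), (3,0)(W), all W → L
(3,4): only reaches (1,4)(W), (3,3)(W), (3,2)(W), (3,0)(W), all W → L
(4,0): only reaches (2,0)(W), which is W → L
(4,3): only reaches (2,3)(W), (4,2)(W), (4,1)(W), all W → L
(5,2): only reaches (3,2)(W), (0,2)(W), (5,1)(W), (5,0)(W), all W → L
(5,5): only reaches (3,5)(W), (0,5)(W), (5,4)(W), (5,3)(W), (5,1)(W), all W → L
(6,1): only reaches (4,1)(W), (1,1)(W), (6,0)(W), all W → L
(6,4): only reaches (4,4)(W), (1,4)(W), (6,3)(W), (6,2)(W), (6,0)(W), all W → L
(7,0): only reaches (5,0)(W), (2,0)(W), all W → L
(7,3): only reaches (5,3)(W), (2,3)(W), (7,2)(W), (7,1)(W), all W → L
Every other cell has at least one move into one of the L cells above, so it is W.
L cells per row: a=0: 2, a=1: 2, a=2: 2, a=3: 2, a=4: 2, a=5: 2, a=6: 2, a=7: 2; total 16.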